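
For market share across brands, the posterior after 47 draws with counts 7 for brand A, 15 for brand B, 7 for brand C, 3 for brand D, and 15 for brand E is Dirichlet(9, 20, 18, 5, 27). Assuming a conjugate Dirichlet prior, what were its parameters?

Dirichlet(2, 5, 11, 2, 12)

For a Dirichlet(α) prior with multinomial counts c, the posterior is Dirichlet(α + c) componentwise.
Subtract each count from the matching posterior parameter: 9−7=2, 20−15=5, 18−7=11, 5−3=2, 27−15=12.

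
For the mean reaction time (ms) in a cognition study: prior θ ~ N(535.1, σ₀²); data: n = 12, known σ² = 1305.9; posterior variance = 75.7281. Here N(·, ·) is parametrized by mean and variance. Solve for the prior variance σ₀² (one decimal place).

Posterior precision equals prior precision plus data precision: 1/σ_n² = 1/σ₀² + n/σ².
So 1/σ₀² = 1/75.7281 − 12/1305.9 = 0.013205 − 0.009189 = 0.004016.
Hence σ₀² = 1/0.004016 ≈ 249.0.

σ₀² = 249.0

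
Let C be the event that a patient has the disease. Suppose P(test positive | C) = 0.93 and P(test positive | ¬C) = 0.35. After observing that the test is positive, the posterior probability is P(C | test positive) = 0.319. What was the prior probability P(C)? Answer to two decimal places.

In odds form, posterior odds = prior odds × likelihood ratio, so prior odds = posterior odds ÷ LR.
Posterior odds = 0.319/(1−0.319) = 0.4684. LR = 0.93/0.35 = 2.6571.
Prior odds = 0.4684/2.6571 = 0.1763, so P(C) = 0.1763/(1+0.1763) ≈ 0.15.

P(C) = 0.15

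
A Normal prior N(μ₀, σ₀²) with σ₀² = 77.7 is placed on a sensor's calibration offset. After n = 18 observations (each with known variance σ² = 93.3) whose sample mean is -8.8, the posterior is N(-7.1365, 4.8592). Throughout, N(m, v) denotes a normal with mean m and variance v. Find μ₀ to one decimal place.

μ₀ = 17.8

The posterior mean is a precision-weighted average: μ_n = (τ₀μ₀ + τ_data·x̄)/(τ₀+τ_data), with τ₀=1/σ₀² and τ_data=n/σ².
Here τ₀ = 1/77.7 = 0.012870 and τ_data = 18/93.3 = 0.192926, so τ_n = 0.205796.
Rearranging for μ₀: μ₀ = (μ_n·τ_n − τ_data·x̄)/τ₀ = (-7.1365·0.205796 − 0.192926·-8.8) / 0.012870 = 0.229086/0.012870 ≈ 17.8.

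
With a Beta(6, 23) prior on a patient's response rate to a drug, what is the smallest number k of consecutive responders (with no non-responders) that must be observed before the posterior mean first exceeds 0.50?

k = 18

After k responders and 0 non-responders the posterior is Beta(6+k, 23), with mean (6+k)/(6+23+k).
Set (6+k)/(29+k) > 0.50 and solve: k > (0.50·29 − 6)/(1 − 0.50) = 17.000.
The smallest integer exceeding 17.000 is 18, and checking k=18: (24)/(47) = 0.5106 > 0.50.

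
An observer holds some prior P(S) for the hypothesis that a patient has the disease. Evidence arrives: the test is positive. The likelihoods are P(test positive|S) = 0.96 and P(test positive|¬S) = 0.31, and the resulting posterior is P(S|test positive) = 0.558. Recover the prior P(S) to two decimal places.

In odds form, posterior odds = prior odds × likelihood ratio, so prior odds = posterior odds ÷ LR.
Posterior odds = 0.558/(1−0.558) = 1.2624. LR = 0.96/0.31 = 3.0968.
Prior odds = 1.2624/3.0968 = 0.4076, so P(S) = 0.4076/(1+0.4076) ≈ 0.29.

P(S) = 0.29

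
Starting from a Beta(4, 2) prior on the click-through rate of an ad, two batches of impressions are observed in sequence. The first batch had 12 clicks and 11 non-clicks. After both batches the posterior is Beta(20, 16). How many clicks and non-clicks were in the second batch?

Because Beta–binomial updating is additive in the counts, the combined data contributed (α_post−α_prior, β_post−β_prior) successes and failures.
Total across both batches: 20−4=16 clicks, 16−2=14 non-clicks.
Subtract the first batch: 16−12=4 clicks and 14−11=3 non-clicks.

4 clicks and 3 non-clicks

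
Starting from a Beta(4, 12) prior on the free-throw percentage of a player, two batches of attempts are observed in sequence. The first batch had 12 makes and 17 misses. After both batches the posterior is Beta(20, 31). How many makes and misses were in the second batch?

Sequential conjugate updates are equivalent to a single update on the pooled data, so total successes = posterior α − prior α and total failures = posterior β − prior β.
Total across both batches: 20−4=16 makes, 31−12=19 misses.
Subtract the first batch: 16−12=4 makes and 19−17=2 misses.

4 makes and 2 misses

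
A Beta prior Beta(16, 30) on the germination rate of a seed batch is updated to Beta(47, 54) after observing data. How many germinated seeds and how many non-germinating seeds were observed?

31 germinated seeds and 24 non-germinating seeds

A Beta(α, β) prior with s successes and f failures in binomial data gives a Beta(α+s, β+f) posterior.
So s = 47 − 16 = 31 and f = 54 − 30 = 24.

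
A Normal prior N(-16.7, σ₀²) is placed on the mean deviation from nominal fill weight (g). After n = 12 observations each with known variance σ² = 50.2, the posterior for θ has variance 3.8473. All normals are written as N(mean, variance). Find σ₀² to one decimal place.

For the Normal–Normal model with known σ², precisions add: τ_n = τ₀ + n/σ².
So 1/σ₀² = 1/3.8473 − 12/50.2 = 0.259923 − 0.239044 = 0.020879.
Hence σ₀² = 1/0.020879 ≈ 47.9.

σ₀² = 47.9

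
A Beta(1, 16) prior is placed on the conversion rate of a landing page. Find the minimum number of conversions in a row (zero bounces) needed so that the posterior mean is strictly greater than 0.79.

After k conversions and 0 bounces the posterior is Beta(1+k, 16), with mean (1+k)/(1+16+k).
Set (1+k)/(17+k) > 0.79 and solve: k > (0.79·17 − 1)/(1 − 0.79) = 59.190.
The smallest integer exceeding 59.190 is 60, and checking k=60: (61)/(77) = 0.7922 > 0.79.

k = 60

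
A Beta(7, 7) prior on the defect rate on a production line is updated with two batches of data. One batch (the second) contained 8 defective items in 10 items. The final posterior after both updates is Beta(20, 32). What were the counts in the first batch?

Sequential conjugate updates are equivalent to a single update on the pooled data, so total successes = posterior α − prior α and total failures = posterior β − prior β.
Total across both batches: 20−7=13 defective items, 32−7=25 good items.
Subtract the second batch: 13−8=5 defective items and 25−2=23 good items.

5 defective items and 23 good items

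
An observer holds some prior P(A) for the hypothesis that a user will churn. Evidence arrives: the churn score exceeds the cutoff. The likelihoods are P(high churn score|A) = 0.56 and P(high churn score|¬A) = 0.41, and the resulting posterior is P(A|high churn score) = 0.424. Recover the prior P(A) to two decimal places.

P(A) = 0.35

Bayes' rule in odds form gives O(A|E) = O(A)·[P(E|A)/P(E|¬A)], hence O(A) = O(A|E)/LR.
Posterior odds = 0.424/(1−0.424) = 0.7361. LR = 0.56/0.41 = 1.3659.
Prior odds = 0.7361/1.3659 = 0.5389, so P(A) = 0.5389/(1+0.5389) ≈ 0.35.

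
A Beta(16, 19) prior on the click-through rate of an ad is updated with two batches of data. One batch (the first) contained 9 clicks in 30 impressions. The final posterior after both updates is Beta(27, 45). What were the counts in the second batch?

2 clicks and 5 non-clicks

Because Beta–binomial updating is additive in the counts, the combined data contributed (α_post−α_prior, β_post−β_prior) successes and failures.
Total across both batches: 27−16=11 clicks, 45−19=26 non-clicks.
Subtract the first batch: 11−9=2 clicks and 26−21=5 non-clicks.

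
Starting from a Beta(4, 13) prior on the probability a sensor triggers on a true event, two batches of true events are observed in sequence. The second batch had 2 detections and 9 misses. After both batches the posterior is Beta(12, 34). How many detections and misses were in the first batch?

Because Beta–binomial updating is additive in the counts, the combined data contributed (α_post−α_prior, β_post−β_prior) successes and failures.
Total across both batches: 12−4=8 detections, 34−13=21 misses.
Subtract the second batch: 8−2=6 detections and 21−9=12 misses.

6 detections and 12 misses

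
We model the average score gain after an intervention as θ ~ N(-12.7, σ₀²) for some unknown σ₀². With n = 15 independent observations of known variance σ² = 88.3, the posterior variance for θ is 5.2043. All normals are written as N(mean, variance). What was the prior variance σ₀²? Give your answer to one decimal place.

For the Normal–Normal model with known σ², precisions add: τ_n = τ₀ + n/σ².
So 1/σ₀² = 1/5.2043 − 15/88.3 = 0.192149 − 0.169875 = 0.022274.
Hence σ₀² = 1/0.022274 ≈ 44.9.

σ₀² = 44.9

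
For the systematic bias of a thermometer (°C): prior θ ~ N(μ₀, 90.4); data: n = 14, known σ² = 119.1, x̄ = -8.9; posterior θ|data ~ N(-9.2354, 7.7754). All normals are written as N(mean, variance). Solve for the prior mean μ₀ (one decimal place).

The posterior mean is a precision-weighted average: μ_n = (τ₀μ₀ + τ_data·x̄)/(τ₀+τ_data), with τ₀=1/σ₀² and τ_data=n/σ².
Here τ₀ = 1/90.4 = 0.011062 and τ_data = 14/119.1 = 0.117548, so τ_n = 0.128610.
Rearranging for μ₀: μ₀ = (μ_n·τ_n − τ_data·x̄)/τ₀ = (-9.2354·0.128610 − 0.117548·-8.9) / 0.011062 = -0.141588/0.011062 ≈ -12.8.

μ₀ = -12.8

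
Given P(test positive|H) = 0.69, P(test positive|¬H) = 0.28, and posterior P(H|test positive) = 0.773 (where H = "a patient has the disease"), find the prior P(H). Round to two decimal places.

In odds form, posterior odds = prior odds × likelihood ratio, so prior odds = posterior odds ÷ LR.
Posterior odds = 0.773/(1−0.773) = 3.4053. LR = 0.69/0.28 = 2.4643.
Prior odds = 3.4053/2.4643 = 1.3819, so P(H) = 1.3819/(1+1.3819) ≈ 0.58.

P(H) = 0.58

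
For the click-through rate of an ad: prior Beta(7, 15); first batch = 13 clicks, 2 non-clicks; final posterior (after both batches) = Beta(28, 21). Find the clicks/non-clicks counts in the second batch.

Because Beta–binomial updating is additive in the counts, the combined data contributed (α_post−α_prior, β_post−β_prior) successes and failures.
Total across both batches: 28−7=21 clicks, 21−15=6 non-clicks.
Subtract the first batch: 21−13=8 clicks and 6−2=4 non-clicks.

8 clicks and 4 non-clicks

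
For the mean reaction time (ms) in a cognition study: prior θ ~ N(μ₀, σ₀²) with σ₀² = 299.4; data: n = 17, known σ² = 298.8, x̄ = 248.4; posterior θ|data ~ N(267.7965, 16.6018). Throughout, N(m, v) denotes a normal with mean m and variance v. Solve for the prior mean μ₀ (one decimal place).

μ₀ = 598.2

With known observation variance, the Normal–Normal posterior has precision τ_n = τ₀ + n/σ² and mean μ_n = (τ₀μ₀ + (n/σ²)x̄)/τ_n.
Here τ₀ = 1/299.4 = 0.003340 and τ_data = 17/298.8 = 0.056894, so τ_n = 0.060234.
Rearranging for μ₀: μ₀ = (μ_n·τ_n − τ_data·x̄)/τ₀ = (267.7965·0.060234 − 0.056894·248.4) / 0.003340 = 1.997985/0.003340 ≈ 598.2.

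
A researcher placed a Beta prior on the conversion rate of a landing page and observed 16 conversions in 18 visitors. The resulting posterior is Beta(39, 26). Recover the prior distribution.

A Beta(α, β) prior with s successes and f failures in binomial data gives a Beta(α+s, β+f) posterior.
So α = 39 − 16 = 23 and β = 26 − 2 = 24.

Beta(23, 24)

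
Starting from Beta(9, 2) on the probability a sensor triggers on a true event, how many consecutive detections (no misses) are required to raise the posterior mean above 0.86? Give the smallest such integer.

After k detections and 0 misses the posterior is Beta(9+k, 2), with mean (9+k)/(9+2+k).
Set (9+k)/(11+k) > 0.86 and solve: k > (0.86·11 − 9)/(1 − 0.86) = 3.286.
The smallest integer exceeding 3.286 is 4, and checking k=4: (13)/(15) = 0.8667 > 0.86.

k = 4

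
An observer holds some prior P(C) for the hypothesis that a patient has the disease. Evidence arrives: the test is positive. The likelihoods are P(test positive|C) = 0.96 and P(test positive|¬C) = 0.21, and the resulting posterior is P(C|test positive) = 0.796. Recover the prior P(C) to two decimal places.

P(C) = 0.46

In odds form, posterior odds = prior odds × likelihood ratio, so prior odds = posterior odds ÷ LR.
Posterior odds = 0.796/(1−0.796) = 3.9020. LR = 0.96/0.21 = 4.5714.
Prior odds = 3.9020/4.5714 = 0.8536, so P(C) = 0.8536/(1+0.8536) ≈ 0.46.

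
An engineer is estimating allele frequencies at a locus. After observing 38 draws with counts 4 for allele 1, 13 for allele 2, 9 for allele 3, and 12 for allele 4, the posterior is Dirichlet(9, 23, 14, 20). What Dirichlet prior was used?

For a Dirichlet(α) prior with multinomial counts c, the posterior is Dirichlet(α + c) componentwise.
Subtract each count from the matching posterior parameter: 9−4=5, 23−13=10, 14−9=5, 20−12=8.

Dirichlet(5, 10, 5, 8)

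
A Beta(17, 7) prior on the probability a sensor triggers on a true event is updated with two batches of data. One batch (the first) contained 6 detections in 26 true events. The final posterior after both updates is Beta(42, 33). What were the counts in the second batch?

Sequential conjugate updates are equivalent to a single update on the pooled data, so total successes = posterior α − prior α and total failures = posterior β − prior β.
Total across both batches: 42−17=25 detections, 33−7=26 misses.
Subtract the first batch: 25−6=19 detections and 26−20=6 misses.

19 detections and 6 misses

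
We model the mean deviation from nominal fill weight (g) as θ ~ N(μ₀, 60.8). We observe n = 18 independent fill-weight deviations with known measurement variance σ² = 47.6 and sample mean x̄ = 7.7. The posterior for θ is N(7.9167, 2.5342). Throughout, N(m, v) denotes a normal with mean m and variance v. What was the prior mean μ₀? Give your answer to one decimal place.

μ₀ = 12.9

With known observation variance, the Normal–Normal posterior has precision τ_n = τ₀ + n/σ² and mean μ_n = (τ₀μ₀ + (n/σ²)x̄)/τ_n.
Here τ₀ = 1/60.8 = 0.016447 and τ_data = 18/47.6 = 0.378151, so τ_n = 0.394598.
Rearranging for μ₀: μ₀ = (μ_n·τ_n − τ_data·x̄)/τ₀ = (7.9167·0.394598 − 0.378151·7.7) / 0.016447 = 0.212151/0.016447 ≈ 12.9.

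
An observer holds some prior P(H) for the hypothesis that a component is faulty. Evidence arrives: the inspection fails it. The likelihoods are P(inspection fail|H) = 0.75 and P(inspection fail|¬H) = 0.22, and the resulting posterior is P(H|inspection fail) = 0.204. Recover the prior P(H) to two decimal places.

P(H) = 0.07

Bayes' rule in odds form gives O(H|E) = O(H)·[P(E|H)/P(E|¬H)], hence O(H) = O(H|E)/LR.
Posterior odds = 0.204/(1−0.204) = 0.2563. LR = 0.75/0.22 = 3.4091.
Prior odds = 0.2563/3.4091 = 0.0752, so P(H) = 0.0752/(1+0.0752) ≈ 0.07.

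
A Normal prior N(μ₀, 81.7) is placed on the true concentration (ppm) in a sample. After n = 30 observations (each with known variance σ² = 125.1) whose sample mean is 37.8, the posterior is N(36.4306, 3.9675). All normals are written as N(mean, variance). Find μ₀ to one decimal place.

With known observation variance, the Normal–Normal posterior has precision τ_n = τ₀ + n/σ² and mean μ_n = (τ₀μ₀ + (n/σ²)x̄)/τ_n.
Here τ₀ = 1/81.7 = 0.012240 and τ_data = 30/125.1 = 0.239808, so τ_n = 0.252048.
Rearranging for μ₀: μ₀ = (μ_n·τ_n − τ_data·x̄)/τ₀ = (36.4306·0.252048 − 0.239808·37.8) / 0.012240 = 0.117517/0.012240 ≈ 9.6.

μ₀ = 9.6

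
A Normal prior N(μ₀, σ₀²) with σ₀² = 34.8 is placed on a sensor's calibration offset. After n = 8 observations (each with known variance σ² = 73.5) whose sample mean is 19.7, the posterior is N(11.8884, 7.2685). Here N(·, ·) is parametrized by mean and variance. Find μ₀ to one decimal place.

μ₀ = -17.7

The posterior mean is a precision-weighted average: μ_n = (τ₀μ₀ + τ_data·x̄)/(τ₀+τ_data), with τ₀=1/σ₀² and τ_data=n/σ².
Here τ₀ = 1/34.8 = 0.028736 and τ_data = 8/73.5 = 0.108844, so τ_n = 0.137580.
Rearranging for μ₀: μ₀ = (μ_n·τ_n − τ_data·x̄)/τ₀ = (11.8884·0.137580 − 0.108844·19.7) / 0.028736 = -0.508621/0.028736 ≈ -17.7.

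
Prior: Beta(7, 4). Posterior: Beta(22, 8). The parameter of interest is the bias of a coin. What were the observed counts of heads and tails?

A Beta(a, b) prior with s successes and f failures in binomial data gives a Beta(a+s, b+f) posterior.
So s = 22 − 7 = 15 and f = 8 − 4 = 4.

15 heads and 4 tails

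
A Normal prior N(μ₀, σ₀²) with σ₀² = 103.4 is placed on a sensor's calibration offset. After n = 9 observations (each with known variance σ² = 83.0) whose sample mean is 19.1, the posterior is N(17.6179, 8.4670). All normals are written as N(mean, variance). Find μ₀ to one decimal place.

μ₀ = 1.0

With known observation variance, the Normal–Normal posterior has precision τ_n = τ₀ + n/σ² and mean μ_n = (τ₀μ₀ + (n/σ²)x̄)/τ_n.
Here τ₀ = 1/103.4 = 0.009671 and τ_data = 9/83.0 = 0.108434, so τ_n = 0.118105.
Rearranging for μ₀: μ₀ = (μ_n·τ_n − τ_data·x̄)/τ₀ = (17.6179·0.118105 − 0.108434·19.1) / 0.009671 = 0.009673/0.009671 ≈ 1.0.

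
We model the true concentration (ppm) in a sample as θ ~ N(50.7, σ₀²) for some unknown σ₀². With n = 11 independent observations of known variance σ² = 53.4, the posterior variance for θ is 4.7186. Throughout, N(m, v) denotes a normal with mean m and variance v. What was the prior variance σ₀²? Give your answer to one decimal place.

σ₀² = 168.5

Posterior precision equals prior precision plus data precision: 1/σ_n² = 1/σ₀² + n/σ².
So 1/σ₀² = 1/4.7186 − 11/53.4 = 0.211927 − 0.205993 = 0.005934.
Hence σ₀² = 1/0.005934 ≈ 168.5.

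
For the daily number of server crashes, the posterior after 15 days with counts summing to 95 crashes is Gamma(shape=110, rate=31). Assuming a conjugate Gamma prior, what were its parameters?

Gamma(shape=15, rate=16)

A Gamma(α, β) prior (rate parametrization) on a Poisson rate with n observations summing to S gives posterior Gamma(α+S, β+n).
So α = 110 − 95 = 15 and β = 31 − 15 = 16.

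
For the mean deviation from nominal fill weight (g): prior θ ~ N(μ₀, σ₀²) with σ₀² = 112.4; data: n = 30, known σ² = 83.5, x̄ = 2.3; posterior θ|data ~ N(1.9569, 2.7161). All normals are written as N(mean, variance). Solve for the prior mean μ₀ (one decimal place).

μ₀ = -11.9

The posterior mean is a precision-weighted average: μ_n = (τ₀μ₀ + τ_data·x̄)/(τ₀+τ_data), with τ₀=1/σ₀² and τ_data=n/σ².
Here τ₀ = 1/112.4 = 0.008897 and τ_data = 30/83.5 = 0.359281, so τ_n = 0.368178.
Rearranging for μ₀: μ₀ = (μ_n·τ_n − τ_data·x̄)/τ₀ = (1.9569·0.368178 − 0.359281·2.3) / 0.008897 = -0.105859/0.008897 ≈ -11.9.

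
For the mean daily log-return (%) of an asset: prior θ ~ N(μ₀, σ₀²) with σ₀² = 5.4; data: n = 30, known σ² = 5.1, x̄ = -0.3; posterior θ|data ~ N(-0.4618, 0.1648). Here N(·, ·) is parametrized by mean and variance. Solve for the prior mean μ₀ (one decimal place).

With known observation variance, the Normal–Normal posterior has precision τ_n = τ₀ + n/σ² and mean μ_n = (τ₀μ₀ + (n/σ²)x̄)/τ_n.
Here τ₀ = 1/5.4 = 0.185185 and τ_data = 30/5.1 = 5.882353, so τ_n = 6.067538.
Rearranging for μ₀: μ₀ = (μ_n·τ_n − τ_data·x̄)/τ₀ = (-0.4618·6.067538 − 5.882353·-0.3) / 0.185185 = -1.037283/0.185185 ≈ -5.6.

μ₀ = -5.6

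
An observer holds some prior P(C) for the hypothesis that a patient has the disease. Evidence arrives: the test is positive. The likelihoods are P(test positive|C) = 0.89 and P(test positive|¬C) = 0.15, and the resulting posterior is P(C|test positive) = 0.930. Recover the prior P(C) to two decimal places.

In odds form, posterior odds = prior odds × likelihood ratio, so prior odds = posterior odds ÷ LR.
Posterior odds = 0.930/(1−0.930) = 13.2857. LR = 0.89/0.15 = 5.9333.
Prior odds = 13.2857/5.9333 = 2.2392, so P(C) = 2.2392/(1+2.2392) ≈ 0.69.

P(C) = 0.69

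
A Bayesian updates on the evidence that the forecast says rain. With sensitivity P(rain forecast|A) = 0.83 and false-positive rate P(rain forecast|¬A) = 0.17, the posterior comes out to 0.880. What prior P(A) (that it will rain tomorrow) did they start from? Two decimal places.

P(A) = 0.60

In odds form, posterior odds = prior odds × likelihood ratio, so prior odds = posterior odds ÷ LR.
Posterior odds = 0.880/(1−0.880) = 7.3333. LR = 0.83/0.17 = 4.8824.
Prior odds = 7.3333/4.8824 = 1.5020, so P(A) = 1.5020/(1+1.5020) ≈ 0.60.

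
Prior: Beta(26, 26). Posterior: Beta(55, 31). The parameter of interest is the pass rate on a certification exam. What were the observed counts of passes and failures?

Under Beta–binomial conjugacy the posterior parameters are (α+s, β+f).
Match parameters: s=55−26=29, f=31−26=5.

29 passes and 5 failures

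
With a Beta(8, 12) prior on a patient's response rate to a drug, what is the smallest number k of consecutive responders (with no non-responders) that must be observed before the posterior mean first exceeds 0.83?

After k responders and 0 non-responders the posterior is Beta(8+k, 12), with mean (8+k)/(8+12+k).
Set (8+k)/(20+k) > 0.83 and solve: k > (0.83·20 − 8)/(1 − 0.83) = 50.588.
The smallest integer exceeding 50.588 is 51, and checking k=51: (59)/(71) = 0.8310 > 0.83.

k = 51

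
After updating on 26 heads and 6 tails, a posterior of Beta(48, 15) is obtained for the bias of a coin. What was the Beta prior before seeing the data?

Under Beta–binomial conjugacy the posterior parameters are (a+s, b+f).
So a = 48 − 26 = 22 and b = 15 − 6 = 9.

Beta(22, 9)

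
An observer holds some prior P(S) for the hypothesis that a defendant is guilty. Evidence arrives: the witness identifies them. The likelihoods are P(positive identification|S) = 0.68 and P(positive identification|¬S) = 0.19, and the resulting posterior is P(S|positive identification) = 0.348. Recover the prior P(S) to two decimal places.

In odds form, posterior odds = prior odds × likelihood ratio, so prior odds = posterior odds ÷ LR.
Posterior odds = 0.348/(1−0.348) = 0.5337. LR = 0.68/0.19 = 3.5789.
Prior odds = 0.5337/3.5789 = 0.1491, so P(S) = 0.1491/(1+0.1491) ≈ 0.13.

P(S) = 0.13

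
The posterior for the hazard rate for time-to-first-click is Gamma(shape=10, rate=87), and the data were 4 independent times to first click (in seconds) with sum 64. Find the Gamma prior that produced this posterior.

Gamma–exponential conjugacy: posterior shape = α + n, posterior rate = β + Σtᵢ.
So α = 10 − 4 = 6 and β = 87 − 64 = 23.

Gamma(shape=6, rate=23)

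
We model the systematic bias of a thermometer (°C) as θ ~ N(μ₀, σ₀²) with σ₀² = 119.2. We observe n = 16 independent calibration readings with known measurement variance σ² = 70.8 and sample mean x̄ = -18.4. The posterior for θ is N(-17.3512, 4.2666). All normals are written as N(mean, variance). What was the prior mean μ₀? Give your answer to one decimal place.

The posterior mean is a precision-weighted average: μ_n = (τ₀μ₀ + τ_data·x̄)/(τ₀+τ_data), with τ₀=1/σ₀² and τ_data=n/σ².
Here τ₀ = 1/119.2 = 0.008389 and τ_data = 16/70.8 = 0.225989, so τ_n = 0.234378.
Rearranging for μ₀: μ₀ = (μ_n·τ_n − τ_data·x̄)/τ₀ = (-17.3512·0.234378 − 0.225989·-18.4) / 0.008389 = 0.091458/0.008389 ≈ 10.9.

μ₀ = 10.9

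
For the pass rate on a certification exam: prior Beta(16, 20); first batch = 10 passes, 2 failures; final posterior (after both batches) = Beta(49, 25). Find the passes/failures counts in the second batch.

23 passes and 3 failures

Because Beta–binomial updating is additive in the counts, the combined data contributed (α_post−α_prior, β_post−β_prior) successes and failures.
Total across both batches: 49−16=33 passes, 25−20=5 failures.
Subtract the first batch: 33−10=23 passes and 5−2=3 failures.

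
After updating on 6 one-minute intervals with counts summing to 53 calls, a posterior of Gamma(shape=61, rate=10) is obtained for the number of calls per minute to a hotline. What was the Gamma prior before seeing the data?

A Gamma(α, β) prior (rate parametrization) on a Poisson rate with n observations summing to S gives posterior Gamma(α+S, β+n).
So α = 61 − 53 = 8 and β = 10 − 6 = 4.

Gamma(shape=8, rate=4)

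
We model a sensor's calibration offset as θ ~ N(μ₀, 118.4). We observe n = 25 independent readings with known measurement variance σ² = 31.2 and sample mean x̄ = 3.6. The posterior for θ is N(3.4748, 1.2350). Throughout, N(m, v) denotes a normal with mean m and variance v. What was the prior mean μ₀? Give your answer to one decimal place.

With known observation variance, the Normal–Normal posterior has precision τ_n = τ₀ + n/σ² and mean μ_n = (τ₀μ₀ + (n/σ²)x̄)/τ_n.
Here τ₀ = 1/118.4 = 0.008446 and τ_data = 25/31.2 = 0.801282, so τ_n = 0.809728.
Rearranging for μ₀: μ₀ = (μ_n·τ_n − τ_data·x̄)/τ₀ = (3.4748·0.809728 − 0.801282·3.6) / 0.008446 = -0.070972/0.008446 ≈ -8.4.

μ₀ = -8.4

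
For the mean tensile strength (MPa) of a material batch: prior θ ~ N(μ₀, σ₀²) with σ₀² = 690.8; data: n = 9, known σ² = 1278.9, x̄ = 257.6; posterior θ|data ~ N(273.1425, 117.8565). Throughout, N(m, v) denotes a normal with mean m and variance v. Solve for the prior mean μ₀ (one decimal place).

μ₀ = 348.7

The posterior mean is a precision-weighted average: μ_n = (τ₀μ₀ + τ_data·x̄)/(τ₀+τ_data), with τ₀=1/σ₀² and τ_data=n/σ².
Here τ₀ = 1/690.8 = 0.001448 and τ_data = 9/1278.9 = 0.007037, so τ_n = 0.008485.
Rearranging for μ₀: μ₀ = (μ_n·τ_n − τ_data·x̄)/τ₀ = (273.1425·0.008485 − 0.007037·257.6) / 0.001448 = 0.504883/0.001448 ≈ 348.7.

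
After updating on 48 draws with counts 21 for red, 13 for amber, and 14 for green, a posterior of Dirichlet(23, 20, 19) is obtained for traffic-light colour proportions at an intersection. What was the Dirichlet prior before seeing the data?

Dirichlet(2, 7, 5)

For a Dirichlet(α) prior with multinomial counts c, the posterior is Dirichlet(α + c) componentwise.
Subtract each count from the matching posterior parameter: 23−21=2, 20−13=7, 19−14=5.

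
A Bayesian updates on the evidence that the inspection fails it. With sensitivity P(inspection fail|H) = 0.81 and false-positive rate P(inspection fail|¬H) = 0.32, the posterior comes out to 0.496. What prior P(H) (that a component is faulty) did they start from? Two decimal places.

P(H) = 0.28

In odds form, posterior odds = prior odds × likelihood ratio, so prior odds = posterior odds ÷ LR.
Posterior odds = 0.496/(1−0.496) = 0.9841. LR = 0.81/0.32 = 2.5312.
Prior odds = 0.9841/2.5312 = 0.3888, so P(H) = 0.3888/(1+0.3888) ≈ 0.28.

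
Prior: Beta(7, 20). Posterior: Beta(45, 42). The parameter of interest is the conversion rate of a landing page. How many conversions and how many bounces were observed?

Under Beta–binomial conjugacy the posterior parameters are (α+s, β+f).
So s = 45 − 7 = 38 and f = 42 − 20 = 22.

38 conversions and 22 bounces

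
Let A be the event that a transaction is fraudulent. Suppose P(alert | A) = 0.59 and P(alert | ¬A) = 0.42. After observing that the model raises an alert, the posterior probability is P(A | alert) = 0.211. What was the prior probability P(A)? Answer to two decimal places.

P(A) = 0.16

In odds form, posterior odds = prior odds × likelihood ratio, so prior odds = posterior odds ÷ LR.
Posterior odds = 0.211/(1−0.211) = 0.2674. LR = 0.59/0.42 = 1.4048.
Prior odds = 0.2674/1.4048 = 0.1903, so P(A) = 0.1903/(1+0.1903) ≈ 0.16.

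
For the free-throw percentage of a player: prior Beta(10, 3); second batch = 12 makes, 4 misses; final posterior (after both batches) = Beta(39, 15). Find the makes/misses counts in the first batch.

Because Beta–binomial updating is additive in the counts, the combined data contributed (α_post−α_prior, β_post−β_prior) successes and failures.
Total across both batches: 39−10=29 makes, 15−3=12 misses.
Subtract the second batch: 29−12=17 makes and 12−4=8 misses.

17 makes and 8 misses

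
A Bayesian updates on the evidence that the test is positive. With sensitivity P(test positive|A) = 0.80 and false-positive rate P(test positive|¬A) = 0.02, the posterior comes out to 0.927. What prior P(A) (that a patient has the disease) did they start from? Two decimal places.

In odds form, posterior odds = prior odds × likelihood ratio, so prior odds = posterior odds ÷ LR.
Posterior odds = 0.927/(1−0.927) = 12.6986. LR = 0.80/0.02 = 40.0000.
Prior odds = 12.6986/40.0000 = 0.3175, so P(A) = 0.3175/(1+0.3175) ≈ 0.24.

P(A) = 0.24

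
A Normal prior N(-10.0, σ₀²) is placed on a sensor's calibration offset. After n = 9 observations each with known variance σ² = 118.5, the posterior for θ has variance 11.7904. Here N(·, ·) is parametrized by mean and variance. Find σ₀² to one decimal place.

σ₀² = 112.8

Posterior precision equals prior precision plus data precision: 1/σ_n² = 1/σ₀² + n/σ².
So 1/σ₀² = 1/11.7904 − 9/118.5 = 0.084815 − 0.075949 = 0.008866.
Hence σ₀² = 1/0.008866 ≈ 112.8.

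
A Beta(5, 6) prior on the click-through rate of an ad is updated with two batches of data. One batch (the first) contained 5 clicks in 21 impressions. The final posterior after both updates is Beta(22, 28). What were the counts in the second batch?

12 clicks and 6 non-clicks

Because Beta–binomial updating is additive in the counts, the combined data contributed (α_post−α_prior, β_post−β_prior) successes and failures.
Total across both batches: 22−5=17 clicks, 28−6=22 non-clicks.
Subtract the first batch: 17−5=12 clicks and 22−16=6 non-clicks.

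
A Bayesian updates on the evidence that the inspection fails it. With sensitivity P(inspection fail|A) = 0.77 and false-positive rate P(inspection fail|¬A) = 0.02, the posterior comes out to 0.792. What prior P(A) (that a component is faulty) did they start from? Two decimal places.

P(A) = 0.09

In odds form, posterior odds = prior odds × likelihood ratio, so prior odds = posterior odds ÷ LR.
Posterior odds = 0.792/(1−0.792) = 3.8077. LR = 0.77/0.02 = 38.5000.
Prior odds = 3.8077/38.5000 = 0.0989, so P(A) = 0.0989/(1+0.0989) ≈ 0.09.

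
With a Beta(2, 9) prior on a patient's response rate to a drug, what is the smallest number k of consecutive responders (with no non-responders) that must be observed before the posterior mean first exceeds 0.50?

k = 8

After k responders and 0 non-responders the posterior is Beta(2+k, 9), with mean (2+k)/(2+9+k).
Set (2+k)/(11+k) > 0.50 and solve: k > (0.50·11 − 2)/(1 − 0.50) = 7.000.
The smallest integer exceeding 7.000 is 8.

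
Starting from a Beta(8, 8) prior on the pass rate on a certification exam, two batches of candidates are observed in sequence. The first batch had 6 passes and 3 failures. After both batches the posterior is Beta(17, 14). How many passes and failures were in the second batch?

Sequential conjugate updates are equivalent to a single update on the pooled data, so total successes = posterior α − prior α and total failures = posterior β − prior β.
Total across both batches: 17−8=9 passes, 14−8=6 failures.
Subtract the first batch: 9−6=3 passes and 6−3=3 failures.

3 passes and 3 failures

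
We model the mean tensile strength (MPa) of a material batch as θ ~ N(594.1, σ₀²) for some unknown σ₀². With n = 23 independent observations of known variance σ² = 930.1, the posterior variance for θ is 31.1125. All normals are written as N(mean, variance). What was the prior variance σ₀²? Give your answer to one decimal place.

Posterior precision equals prior precision plus data precision: 1/σ_n² = 1/σ₀² + n/σ².
So 1/σ₀² = 1/31.1125 − 23/930.1 = 0.032141 − 0.024729 = 0.007412.
Hence σ₀² = 1/0.007412 ≈ 134.9.

σ₀² = 134.9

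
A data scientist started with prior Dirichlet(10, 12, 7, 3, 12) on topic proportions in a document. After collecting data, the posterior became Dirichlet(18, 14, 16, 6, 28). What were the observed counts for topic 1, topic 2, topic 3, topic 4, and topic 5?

counts (8, 2, 9, 3, 16)

For a Dirichlet(α) prior with multinomial counts c, the posterior is Dirichlet(α + c) componentwise.
Counts are posterior − prior componentwise: 18−10=8, 14−12=2, 16−7=9, 6−3=3, 28−12=16.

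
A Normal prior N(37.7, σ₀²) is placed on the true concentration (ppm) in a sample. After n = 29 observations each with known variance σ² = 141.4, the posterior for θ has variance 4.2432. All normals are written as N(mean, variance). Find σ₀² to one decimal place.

Posterior precision equals prior precision plus data precision: 1/σ_n² = 1/σ₀² + n/σ².
So 1/σ₀² = 1/4.2432 − 29/141.4 = 0.235671 − 0.205092 = 0.030579.
Hence σ₀² = 1/0.030579 ≈ 32.7.

σ₀² = 32.7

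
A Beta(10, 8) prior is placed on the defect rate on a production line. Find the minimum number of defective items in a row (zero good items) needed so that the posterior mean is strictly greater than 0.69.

After k defective items and 0 good items the posterior is Beta(10+k, 8), with mean (10+k)/(10+8+k).
Set (10+k)/(18+k) > 0.69 and solve: k > (0.69·18 − 10)/(1 − 0.69) = 7.806.
The smallest integer exceeding 7.806 is 8.

k = 8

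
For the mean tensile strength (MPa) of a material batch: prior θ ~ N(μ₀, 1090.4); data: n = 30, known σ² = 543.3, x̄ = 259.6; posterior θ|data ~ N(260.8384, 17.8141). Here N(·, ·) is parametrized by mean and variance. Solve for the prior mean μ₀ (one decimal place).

The posterior mean is a precision-weighted average: μ_n = (τ₀μ₀ + τ_data·x̄)/(τ₀+τ_data), with τ₀=1/σ₀² and τ_data=n/σ².
Here τ₀ = 1/1090.4 = 0.000917 and τ_data = 30/543.3 = 0.055218, so τ_n = 0.056135.
Rearranging for μ₀: μ₀ = (μ_n·τ_n − τ_data·x̄)/τ₀ = (260.8384·0.056135 − 0.055218·259.6) / 0.000917 = 0.307571/0.000917 ≈ 335.4.

μ₀ = 335.4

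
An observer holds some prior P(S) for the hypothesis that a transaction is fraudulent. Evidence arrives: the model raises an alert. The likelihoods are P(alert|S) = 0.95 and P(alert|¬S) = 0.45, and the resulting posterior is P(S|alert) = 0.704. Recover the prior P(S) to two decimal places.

Bayes' rule in odds form gives O(S|E) = O(S)·[P(E|S)/P(E|¬S)], hence O(S) = O(S|E)/LR.
Posterior odds = 0.704/(1−0.704) = 2.3784. LR = 0.95/0.45 = 2.1111.
Prior odds = 2.3784/2.1111 = 1.1266, so P(S) = 1.1266/(1+1.1266) ≈ 0.53.

P(S) = 0.53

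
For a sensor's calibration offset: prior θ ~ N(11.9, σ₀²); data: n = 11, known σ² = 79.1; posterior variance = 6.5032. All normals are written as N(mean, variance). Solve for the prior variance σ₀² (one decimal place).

For the Normal–Normal model with known σ², precisions add: τ_n = τ₀ + n/σ².
So 1/σ₀² = 1/6.5032 − 11/79.1 = 0.153770 − 0.139064 = 0.014706.
Hence σ₀² = 1/0.014706 ≈ 68.0.

σ₀² = 68.0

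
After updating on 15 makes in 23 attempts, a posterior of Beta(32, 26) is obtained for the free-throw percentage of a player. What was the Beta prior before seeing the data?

Beta is conjugate to the binomial likelihood: posterior = Beta(α+s, β+f).
So α = 32 − 15 = 17 and β = 26 − 8 = 18.

Beta(17, 18)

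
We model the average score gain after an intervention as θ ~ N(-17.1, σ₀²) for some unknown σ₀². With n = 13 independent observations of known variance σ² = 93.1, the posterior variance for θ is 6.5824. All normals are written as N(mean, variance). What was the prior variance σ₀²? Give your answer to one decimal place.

For the Normal–Normal model with known σ², precisions add: τ_n = τ₀ + n/σ².
So 1/σ₀² = 1/6.5824 − 13/93.1 = 0.151920 − 0.139635 = 0.012285.
Hence σ₀² = 1/0.012285 ≈ 81.4.

σ₀² = 81.4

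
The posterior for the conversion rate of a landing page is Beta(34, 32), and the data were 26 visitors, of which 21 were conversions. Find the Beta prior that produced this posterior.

Beta(13, 27)

A Beta(a, b) prior with s successes and f failures in binomial data gives a Beta(a+s, b+f) posterior.
Subtract the data counts: 34−21=13, 32−5=27.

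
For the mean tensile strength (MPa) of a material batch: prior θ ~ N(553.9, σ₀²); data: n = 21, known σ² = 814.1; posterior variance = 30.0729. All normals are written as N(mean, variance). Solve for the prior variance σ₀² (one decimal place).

For the Normal–Normal model with known σ², precisions add: τ_n = τ₀ + n/σ².
So 1/σ₀² = 1/30.0729 − 21/814.1 = 0.033253 − 0.025795 = 0.007458.
Hence σ₀² = 1/0.007458 ≈ 134.1.

σ₀² = 134.1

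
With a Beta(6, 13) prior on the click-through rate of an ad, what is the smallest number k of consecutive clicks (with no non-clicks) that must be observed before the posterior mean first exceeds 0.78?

After k clicks and 0 non-clicks the posterior is Beta(6+k, 13), with mean (6+k)/(6+13+k).
Set (6+k)/(19+k) > 0.78 and solve: k > (0.78·19 − 6)/(1 − 0.78) = 40.091.
The smallest integer exceeding 40.091 is 41.

k = 41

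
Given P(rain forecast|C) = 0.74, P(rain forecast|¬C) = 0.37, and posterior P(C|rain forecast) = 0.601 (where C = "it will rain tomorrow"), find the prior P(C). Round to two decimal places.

Bayes' rule in odds form gives O(C|E) = O(C)·[P(E|C)/P(E|¬C)], hence O(C) = O(C|E)/LR.
Posterior odds = 0.601/(1−0.601) = 1.5063. LR = 0.74/0.37 = 2.0000.
Prior odds = 1.5063/2.0000 = 0.7531, so P(C) = 0.7531/(1+0.7531) ≈ 0.43.

P(C) = 0.43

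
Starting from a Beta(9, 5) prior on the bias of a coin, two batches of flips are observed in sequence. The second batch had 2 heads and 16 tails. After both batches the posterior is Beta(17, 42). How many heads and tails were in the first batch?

Sequential conjugate updates are equivalent to a single update on the pooled data, so total successes = posterior α − prior α and total failures = posterior β − prior β.
Total across both batches: 17−9=8 heads, 42−5=37 tails.
Subtract the second batch: 8−2=6 heads and 37−16=21 tails.

6 heads and 21 tails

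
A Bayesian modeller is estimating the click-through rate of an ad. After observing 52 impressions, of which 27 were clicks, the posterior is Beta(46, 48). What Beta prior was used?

A Beta(α, β) prior with s successes and f failures in binomial data gives a Beta(α+s, β+f) posterior.
So α = 46 − 27 = 19 and β = 48 − 25 = 23.

Beta(19, 23)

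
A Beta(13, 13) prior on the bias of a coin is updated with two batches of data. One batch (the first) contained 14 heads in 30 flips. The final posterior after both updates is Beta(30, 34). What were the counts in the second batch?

Sequential conjugate updates are equivalent to a single update on the pooled data, so total successes = posterior α − prior α and total failures = posterior β − prior β.
Total across both batches: 30−13=17 heads, 34−13=21 tails.
Subtract the first batch: 17−14=3 heads and 21−16=5 tails.

3 heads and 5 tails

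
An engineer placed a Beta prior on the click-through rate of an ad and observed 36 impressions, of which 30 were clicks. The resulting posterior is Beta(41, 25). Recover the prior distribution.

Beta(11, 19)

A Beta(a, b) prior with s successes and f failures in binomial data gives a Beta(a+s, b+f) posterior.
Subtract the data counts: 41−30=11, 25−6=19.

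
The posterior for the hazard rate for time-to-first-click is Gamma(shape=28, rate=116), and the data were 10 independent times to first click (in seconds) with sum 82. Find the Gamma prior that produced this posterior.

Gamma–exponential conjugacy: posterior shape = α + n, posterior rate = β + Σtᵢ.
So α = 28 − 10 = 18 and β = 116 − 82 = 34.

Gamma(shape=18, rate=34)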